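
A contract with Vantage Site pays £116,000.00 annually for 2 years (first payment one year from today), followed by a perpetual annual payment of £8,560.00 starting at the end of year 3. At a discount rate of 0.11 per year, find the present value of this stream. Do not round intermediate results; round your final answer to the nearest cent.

£261811.69

PV of 2-year annuity: £116,000.00 × [1 − (1+0.11)^−2] / 0.11 = 198652.70676
Perpetuity value at year 2: £8,560.00 / 0.11 = 77818.18182
PV of perpetuity: 77818.18182 / (1+0.11)^2 = 63158.98208
Total PV = 198652.70676 + 63158.98208 = 261811.68884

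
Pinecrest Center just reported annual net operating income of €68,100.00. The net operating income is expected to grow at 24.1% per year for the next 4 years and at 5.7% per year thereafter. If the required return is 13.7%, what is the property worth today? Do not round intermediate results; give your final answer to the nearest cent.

€1617613.45

D_1 = 84512.10000
D_2 = 104879.51610
D_3 = 130155.47948
D_4 = 161522.95003
Terminal value at year 4: TV = D_4×(1+g_2)/(r−g_2) = 170729.75819/0.08 = 2134121.97733
P_0 = D_1/(1+r)^1 + D_2/(1+r)^2 + D_3/(1+r)^3 + D_4/(1+r)^4 + TV/(1+r)^4
    = 74329.02375 + 81127.80868 + 88548.47016 + 96647.89047 + 1276960.25289 = 1617613.44595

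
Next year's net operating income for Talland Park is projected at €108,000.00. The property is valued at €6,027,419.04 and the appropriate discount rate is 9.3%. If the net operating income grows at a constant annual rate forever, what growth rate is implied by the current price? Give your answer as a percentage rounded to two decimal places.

7.51%

P = D₁/(r−g) ⇒ g = r − D₁/P = 0.093 − €108,000.00/€6,027,419.04 = 0.075082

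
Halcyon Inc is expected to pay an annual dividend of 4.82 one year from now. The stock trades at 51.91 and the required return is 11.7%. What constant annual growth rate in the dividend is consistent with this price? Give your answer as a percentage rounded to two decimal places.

P = D₁/(r−g) ⇒ g = r − D₁/P = 0.117 − 4.82/51.91 = 0.024147

2.41%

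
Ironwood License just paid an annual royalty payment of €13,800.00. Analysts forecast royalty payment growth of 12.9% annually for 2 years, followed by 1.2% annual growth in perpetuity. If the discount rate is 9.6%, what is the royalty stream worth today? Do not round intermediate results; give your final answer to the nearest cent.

D_1 = 15580.20000
D_2 = 17590.04580
Terminal value at year 2: TV = D_2×(1+g_2)/(r−g_2) = 17801.12635/0.084 = 211918.17083
P_0 = D_1/(1+r)^1 + D_2/(1+r)^2 + TV/(1+r)^2
    = 14215.51095 + 14643.53272 + 176419.70372 = 205278.74739

€205278.75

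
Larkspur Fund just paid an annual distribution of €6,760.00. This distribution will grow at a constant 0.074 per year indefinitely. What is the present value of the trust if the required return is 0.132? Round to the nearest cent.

D₁ = D₀ × (1 + g) = €6,760.00 × 1.074 = €7,260.2400
Growing perpetuity: P = D₁ / (r − g) = €7,260.2400 / (0.132 − 0.074) = €125,176.55

€125176.55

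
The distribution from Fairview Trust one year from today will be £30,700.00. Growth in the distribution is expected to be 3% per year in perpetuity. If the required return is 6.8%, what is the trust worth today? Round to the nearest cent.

Growing perpetuity: P = D₁ / (r − g) = £30,700.0000 / (0.068 − 0.03) = £807,894.74

£807894.74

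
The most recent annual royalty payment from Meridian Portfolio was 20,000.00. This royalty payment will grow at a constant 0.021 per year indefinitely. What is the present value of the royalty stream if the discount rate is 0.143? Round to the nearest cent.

167377.05

D₁ = D₀ × (1 + g) = 20,000.00 × 1.021 = 20,420.0000
Growing perpetuity: P = D₁ / (r − g) = 20,420.0000 / (0.143 − 0.021) = 167,377.05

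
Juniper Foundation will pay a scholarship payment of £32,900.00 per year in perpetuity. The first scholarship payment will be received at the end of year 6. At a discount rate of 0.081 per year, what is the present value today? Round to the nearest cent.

Value at end of year 5: C / r = £32,900.00 / 0.081 = £406,172.8395
Discount to today: PV = £406,172.8395 / (1 + 0.081)^5 = £406,172.8395 / 1.476143 = £275,158.17

£275158.17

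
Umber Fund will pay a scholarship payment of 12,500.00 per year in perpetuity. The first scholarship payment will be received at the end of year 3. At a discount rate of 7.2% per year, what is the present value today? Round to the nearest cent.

151073.38

Value at end of year 2: C / r = 12,500.00 / 0.072 = 173,611.1111
Discount to today: PV = 173,611.1111 / (1 + 0.072)^2 = 173,611.1111 / 1.149184 = 151,073.38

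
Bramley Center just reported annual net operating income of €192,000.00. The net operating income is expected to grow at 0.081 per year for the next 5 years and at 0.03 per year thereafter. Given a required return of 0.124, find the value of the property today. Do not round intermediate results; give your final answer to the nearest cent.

D_1 = 207552.00000
D_2 = 224363.71200
D_3 = 242537.17267
D_4 = 262182.68366
D_5 = 283419.48103
Terminal value at year 5: TV = D_5×(1+g_2)/(r−g_2) = 291922.06547/0.094 = 3105553.88793
P_0 = D_1/(1+r)^1 + D_2/(1+r)^2 + D_3/(1+r)^3 + D_4/(1+r)^4 + D_5/(1+r)^5 + TV/(1+r)^5
    = 184654.80427 + 177590.60802 + 170796.66127 + 164262.62530 + 157978.55689 + 1731041.63405 = 2586324.88981

€2586324.89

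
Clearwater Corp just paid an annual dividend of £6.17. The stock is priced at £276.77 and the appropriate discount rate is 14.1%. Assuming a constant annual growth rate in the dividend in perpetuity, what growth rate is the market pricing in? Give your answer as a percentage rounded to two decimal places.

11.61%

P = D₀(1+g)/(r−g) ⇒ P(r−g) = D₀(1+g) ⇒ g(P+D₀) = P·r − D₀
g = (P·r − D₀)/(P + D₀) = (£276.77×0.141 − £6.17) / (£276.77 + £6.17) = 0.116119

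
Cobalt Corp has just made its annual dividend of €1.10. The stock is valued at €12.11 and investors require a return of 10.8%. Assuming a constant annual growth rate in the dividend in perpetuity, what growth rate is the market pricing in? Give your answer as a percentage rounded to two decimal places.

P = D₀(1+g)/(r−g) ⇒ P(r−g) = D₀(1+g) ⇒ g(P+D₀) = P·r − D₀
g = (P·r − D₀)/(P + D₀) = (€12.11×0.108 − €1.10) / (€12.11 + €1.10) = 0.015737

1.57%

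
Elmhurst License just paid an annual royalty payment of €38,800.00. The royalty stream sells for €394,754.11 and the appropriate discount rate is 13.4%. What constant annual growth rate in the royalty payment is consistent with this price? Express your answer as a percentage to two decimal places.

3.25%

P = D₀(1+g)/(r−g) ⇒ P(r−g) = D₀(1+g) ⇒ g(P+D₀) = P·r − D₀
g = (P·r − D₀)/(P + D₀) = (€394,754.11×0.134 − €38,800.00) / (€394,754.11 + €38,800.00) = 0.032515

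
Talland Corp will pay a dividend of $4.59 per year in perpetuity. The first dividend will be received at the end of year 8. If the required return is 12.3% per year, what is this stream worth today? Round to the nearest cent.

Value at end of year 7: C / r = $4.59 / 0.123 = $37.3171
Discount to today: PV = $37.3171 / (1 + 0.123)^7 = $37.3171 / 2.252466 = $16.57

$16.57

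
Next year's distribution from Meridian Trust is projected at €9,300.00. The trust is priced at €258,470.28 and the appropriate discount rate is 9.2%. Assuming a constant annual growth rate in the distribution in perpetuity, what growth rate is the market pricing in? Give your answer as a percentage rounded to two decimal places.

P = D₁/(r−g) ⇒ g = r − D₁/P = 0.092 − €9,300.00/€258,470.28 = 0.056019

5.60%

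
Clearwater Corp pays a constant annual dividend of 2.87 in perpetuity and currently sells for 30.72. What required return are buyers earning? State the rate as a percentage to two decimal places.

9.34%

P = C/r ⇒ r = C/P = 2.87/30.72 = 0.093424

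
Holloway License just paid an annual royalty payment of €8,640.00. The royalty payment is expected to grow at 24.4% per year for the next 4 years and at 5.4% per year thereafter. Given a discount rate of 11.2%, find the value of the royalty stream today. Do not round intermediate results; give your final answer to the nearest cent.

€292024.64

D_1 = 10748.16000
D_2 = 13370.71104
D_3 = 16633.16453
D_4 = 20691.65668
Terminal value at year 4: TV = D_4×(1+g_2)/(r−g_2) = 21809.00614/0.058 = 376017.34725
P_0 = D_1/(1+r)^1 + D_2/(1+r)^2 + D_3/(1+r)^3 + D_4/(1+r)^4 + TV/(1+r)^4
    = 9665.61151 + 10812.96827 + 12096.52206 + 13532.44015 + 245917.10198 = 292024.64397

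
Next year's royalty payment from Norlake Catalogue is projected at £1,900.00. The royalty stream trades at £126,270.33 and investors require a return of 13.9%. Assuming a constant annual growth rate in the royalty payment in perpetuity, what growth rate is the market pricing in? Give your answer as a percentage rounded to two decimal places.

12.40%

P = D₁/(r−g) ⇒ g = r − D₁/P = 0.139 − £1,900.00/£126,270.33 = 0.123953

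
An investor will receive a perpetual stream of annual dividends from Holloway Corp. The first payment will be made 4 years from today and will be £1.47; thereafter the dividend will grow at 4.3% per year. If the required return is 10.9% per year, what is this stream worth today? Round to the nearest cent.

Value at end of year 3: C₁ / (r − g) = £1.47 / (0.109 − 0.043) = £22.2727
Discount to today: PV = £22.2727 / (1 + 0.109)^3 = £22.2727 / 1.363938 = £16.33

£16.33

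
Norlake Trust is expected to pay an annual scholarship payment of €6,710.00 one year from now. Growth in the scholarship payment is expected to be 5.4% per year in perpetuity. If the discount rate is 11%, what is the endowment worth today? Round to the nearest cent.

€119821.43

Growing perpetuity: P = D₁ / (r − g) = €6,710.0000 / (0.11 − 0.054) = €119,821.43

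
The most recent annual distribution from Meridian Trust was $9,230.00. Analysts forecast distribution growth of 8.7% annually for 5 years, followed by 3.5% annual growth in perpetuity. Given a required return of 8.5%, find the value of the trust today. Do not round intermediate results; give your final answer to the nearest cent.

$239234.27

D_1 = 10033.01000
D_2 = 10905.88187
D_3 = 11854.69359
D_4 = 12886.05194
D_5 = 14007.13845
Terminal value at year 5: TV = D_5×(1+g_2)/(r−g_2) = 14497.38830/0.05 = 289947.76599
P_0 = D_1/(1+r)^1 + D_2/(1+r)^2 + D_3/(1+r)^3 + D_4/(1+r)^4 + D_5/(1+r)^5 + TV/(1+r)^5
    = 9247.01382 + 9264.05901 + 9281.13562 + 9298.24370 + 9315.38332 + 192828.43476 = 239234.27024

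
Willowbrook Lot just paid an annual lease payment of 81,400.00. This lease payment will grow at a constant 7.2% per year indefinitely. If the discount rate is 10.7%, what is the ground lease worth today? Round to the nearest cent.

2493165.71

D₁ = D₀ × (1 + g) = 81,400.00 × 1.072 = 87,260.8000
Growing perpetuity: P = D₁ / (r − g) = 87,260.8000 / (0.107 − 0.072) = 2,493,165.71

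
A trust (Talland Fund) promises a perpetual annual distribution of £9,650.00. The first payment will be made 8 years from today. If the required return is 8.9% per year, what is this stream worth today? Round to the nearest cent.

Value at end of year 7: C / r = £9,650.00 / 0.089 = £108,426.9663
Discount to today: PV = £108,426.9663 / (1 + 0.089)^7 = £108,426.9663 / 1.816332 = £59,695.58

£59695.58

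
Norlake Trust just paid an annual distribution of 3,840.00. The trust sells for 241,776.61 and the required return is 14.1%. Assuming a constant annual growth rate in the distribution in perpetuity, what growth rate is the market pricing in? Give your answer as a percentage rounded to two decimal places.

12.32%

P = D₀(1+g)/(r−g) ⇒ P(r−g) = D₀(1+g) ⇒ g(P+D₀) = P·r − D₀
g = (P·r − D₀)/(P + D₀) = (241,776.61×0.141 − 3,840.00) / (241,776.61 + 3,840.00) = 0.123161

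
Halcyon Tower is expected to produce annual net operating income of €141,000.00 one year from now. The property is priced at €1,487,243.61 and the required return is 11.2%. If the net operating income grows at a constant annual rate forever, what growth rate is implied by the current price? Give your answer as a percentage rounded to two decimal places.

1.72%

P = D₁/(r−g) ⇒ g = r − D₁/P = 0.112 − €141,000.00/€1,487,243.61 = 0.017194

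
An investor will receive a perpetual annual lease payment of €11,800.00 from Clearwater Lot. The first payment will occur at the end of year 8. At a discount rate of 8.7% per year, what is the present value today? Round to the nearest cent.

Value at end of year 7: C / r = €11,800.00 / 0.087 = €135,632.1839
Discount to today: PV = €135,632.1839 / (1 + 0.087)^7 = €135,632.1839 / 1.793109 = €75,640.77

€75640.77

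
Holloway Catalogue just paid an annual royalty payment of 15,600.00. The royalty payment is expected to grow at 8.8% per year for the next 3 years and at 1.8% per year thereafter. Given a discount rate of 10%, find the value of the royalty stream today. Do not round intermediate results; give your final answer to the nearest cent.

233185.27

D_1 = 16972.80000
D_2 = 18466.40640
D_3 = 20091.45016
Terminal value at year 3: TV = D_3×(1+g_2)/(r−g_2) = 20453.09627/0.082 = 249428.00325
P_0 = D_1/(1+r)^1 + D_2/(1+r)^2 + D_3/(1+r)^3 + TV/(1+r)^3
    = 15429.81818 + 15261.49289 + 15095.00388 + 187398.95060 = 233185.26555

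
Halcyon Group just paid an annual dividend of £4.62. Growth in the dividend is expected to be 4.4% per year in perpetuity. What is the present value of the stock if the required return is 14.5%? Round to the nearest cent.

£47.76

D₁ = D₀ × (1 + g) = £4.62 × 1.044 = £4.8233
Growing perpetuity: P = D₁ / (r − g) = £4.8233 / (0.145 − 0.044) = £47.76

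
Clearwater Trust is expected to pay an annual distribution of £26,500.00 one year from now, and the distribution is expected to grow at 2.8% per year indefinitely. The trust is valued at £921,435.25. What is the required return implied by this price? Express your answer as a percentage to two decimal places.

5.68%

P = D₁/(r − g) ⇒ r = D₁/P + g = £26,500.0000/£921,435.25 + 0.028 = 0.028759 + 0.028 = 0.056759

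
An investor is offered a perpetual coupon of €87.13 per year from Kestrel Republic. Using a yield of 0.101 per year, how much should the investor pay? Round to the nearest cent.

Level perpetuity: PV = C / r = €87.13 / 0.101 = €862.67

€862.67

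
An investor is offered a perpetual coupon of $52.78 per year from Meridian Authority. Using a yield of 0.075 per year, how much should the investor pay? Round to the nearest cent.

Level perpetuity: PV = C / r = $52.78 / 0.075 = $703.73

$703.73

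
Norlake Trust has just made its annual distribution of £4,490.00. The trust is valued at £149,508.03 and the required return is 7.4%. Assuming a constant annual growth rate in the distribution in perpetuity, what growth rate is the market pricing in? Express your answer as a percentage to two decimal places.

P = D₀(1+g)/(r−g) ⇒ P(r−g) = D₀(1+g) ⇒ g(P+D₀) = P·r − D₀
g = (P·r − D₀)/(P + D₀) = (£149,508.03×0.074 − £4,490.00) / (£149,508.03 + £4,490.00) = 0.042686

4.27%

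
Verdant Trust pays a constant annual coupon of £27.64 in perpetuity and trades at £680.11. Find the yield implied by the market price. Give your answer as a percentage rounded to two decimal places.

4.06%

P = C/r ⇒ r = C/P = £27.64/£680.11 = 0.040640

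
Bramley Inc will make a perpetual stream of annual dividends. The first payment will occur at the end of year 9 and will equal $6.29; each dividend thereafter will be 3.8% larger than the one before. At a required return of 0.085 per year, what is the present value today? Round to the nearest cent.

$69.68

Value at end of year 8: C₁ / (r − g) = $6.29 / (0.085 − 0.038) = $133.8298
Discount to today: PV = $133.8298 / (1 + 0.085)^8 = $133.8298 / 1.920604 = $69.68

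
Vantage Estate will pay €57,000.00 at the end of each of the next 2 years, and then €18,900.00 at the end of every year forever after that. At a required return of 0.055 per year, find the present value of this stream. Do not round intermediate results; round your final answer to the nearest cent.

PV of 2-year annuity: €57,000.00 × [1 − (1+0.055)^−2] / 0.055 = 105240.22371
Perpetuity value at year 2: €18,900.00 / 0.055 = 343636.36364
PV of perpetuity: 343636.36364 / (1+0.055)^2 = 308740.92104
Total PV = 105240.22371 + 308740.92104 = 413981.14475

€413981.14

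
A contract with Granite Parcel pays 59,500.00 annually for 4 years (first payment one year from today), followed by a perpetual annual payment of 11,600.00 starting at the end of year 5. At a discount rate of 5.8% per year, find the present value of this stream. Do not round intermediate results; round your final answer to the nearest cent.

366741.52

PV of 4-year annuity: 59,500.00 × [1 − (1+0.058)^−4] / 0.058 = 207121.51705
Perpetuity value at year 4: 11,600.00 / 0.058 = 200000.00000
PV of perpetuity: 200000.00000 / (1+0.058)^4 = 159620.00676
Total PV = 207121.51705 + 159620.00676 = 366741.52381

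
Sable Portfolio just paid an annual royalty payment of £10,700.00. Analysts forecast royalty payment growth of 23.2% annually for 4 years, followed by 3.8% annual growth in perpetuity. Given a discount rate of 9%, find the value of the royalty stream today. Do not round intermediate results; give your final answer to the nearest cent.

D_1 = 13182.40000
D_2 = 16240.71680
D_3 = 20008.56310
D_4 = 24650.54974
Terminal value at year 4: TV = D_4×(1+g_2)/(r−g_2) = 25587.27063/0.052 = 492062.89666
P_0 = D_1/(1+r)^1 + D_2/(1+r)^2 + D_3/(1+r)^3 + D_4/(1+r)^4 + TV/(1+r)^4
    = 12093.94495 + 13669.48641 + 15450.28188 + 17463.07090 + 348589.76142 = 407266.54557

£407266.55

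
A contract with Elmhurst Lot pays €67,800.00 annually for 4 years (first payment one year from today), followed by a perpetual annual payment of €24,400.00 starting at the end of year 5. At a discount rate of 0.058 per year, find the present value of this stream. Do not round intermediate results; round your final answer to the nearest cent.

€571766.53

PV of 4-year annuity: €67,800.00 × [1 − (1+0.058)^−4] / 0.058 = 236014.09842
Perpetuity value at year 4: €24,400.00 / 0.058 = 420689.65517
PV of perpetuity: 420689.65517 / (1+0.058)^4 = 335752.42801
Total PV = 236014.09842 + 335752.42801 = 571766.52643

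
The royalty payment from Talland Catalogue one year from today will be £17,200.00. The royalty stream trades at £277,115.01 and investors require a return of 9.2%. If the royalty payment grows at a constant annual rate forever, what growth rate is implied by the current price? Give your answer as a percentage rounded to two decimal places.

2.99%

P = D₁/(r−g) ⇒ g = r − D₁/P = 0.092 − £17,200.00/£277,115.01 = 0.029932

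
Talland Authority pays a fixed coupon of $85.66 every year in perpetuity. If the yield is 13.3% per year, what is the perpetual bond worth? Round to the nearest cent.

Level perpetuity: PV = C / r = $85.66 / 0.133 = $644.06

$644.06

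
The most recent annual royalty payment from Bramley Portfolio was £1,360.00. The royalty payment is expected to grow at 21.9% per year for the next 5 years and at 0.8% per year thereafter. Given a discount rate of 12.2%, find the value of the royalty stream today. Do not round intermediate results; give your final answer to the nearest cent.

£26983.82

D_1 = 1657.84000
D_2 = 2020.90696
D_3 = 2463.48558
D_4 = 3002.98893
D_5 = 3660.64350
Terminal value at year 5: TV = D_5×(1+g_2)/(r−g_2) = 3689.92865/0.114 = 32367.79518
P_0 = D_1/(1+r)^1 + D_2/(1+r)^2 + D_3/(1+r)^3 + D_4/(1+r)^4 + D_5/(1+r)^5 + TV/(1+r)^5
    = 1477.57576 + 1605.31626 + 1744.10029 + 1894.88258 + 2058.70041 + 18203.24577 = 26983.82107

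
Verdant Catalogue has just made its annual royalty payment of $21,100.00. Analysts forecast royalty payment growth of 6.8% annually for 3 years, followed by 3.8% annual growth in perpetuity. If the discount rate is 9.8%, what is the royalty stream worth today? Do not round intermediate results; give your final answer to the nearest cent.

D_1 = 22534.80000
D_2 = 24067.16640
D_3 = 25703.73372
Terminal value at year 3: TV = D_3×(1+g_2)/(r−g_2) = 26680.47560/0.06 = 444674.59327
P_0 = D_1/(1+r)^1 + D_2/(1+r)^2 + D_3/(1+r)^3 + TV/(1+r)^3
    = 20523.49727 + 19962.74598 + 19417.31576 + 335919.56262 = 395823.12162

$395823.12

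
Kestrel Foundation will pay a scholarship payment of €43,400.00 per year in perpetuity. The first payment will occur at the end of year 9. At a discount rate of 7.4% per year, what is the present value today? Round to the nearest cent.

Value at end of year 8: C / r = €43,400.00 / 0.074 = €586,486.4865
Discount to today: PV = €586,486.4865 / (1 + 0.074)^8 = €586,486.4865 / 1.770249 = €331,301.77

€331301.77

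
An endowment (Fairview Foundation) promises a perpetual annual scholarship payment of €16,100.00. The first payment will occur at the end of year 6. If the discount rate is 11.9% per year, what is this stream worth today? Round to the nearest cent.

Value at end of year 5: C / r = €16,100.00 / 0.119 = €135,294.1176
Discount to today: PV = €135,294.1176 / (1 + 0.119)^5 = €135,294.1176 / 1.754488 = €77,113.16

€77113.16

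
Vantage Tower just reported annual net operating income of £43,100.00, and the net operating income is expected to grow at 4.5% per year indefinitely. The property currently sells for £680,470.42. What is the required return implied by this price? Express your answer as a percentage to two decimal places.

D₁ = £43,100.00 × 1.045 = £45,039.5000
P = D₁/(r − g) ⇒ r = D₁/P + g = £45,039.5000/£680,470.42 + 0.045 = 0.066189 + 0.045 = 0.111189

11.12%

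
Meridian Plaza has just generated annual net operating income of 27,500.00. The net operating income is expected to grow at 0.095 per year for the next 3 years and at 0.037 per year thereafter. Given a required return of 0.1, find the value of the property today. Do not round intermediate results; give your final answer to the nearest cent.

528266.40

D_1 = 30112.50000
D_2 = 32973.18750
D_3 = 36105.64031
Terminal value at year 3: TV = D_3×(1+g_2)/(r−g_2) = 37441.54900/0.063 = 594310.30165
P_0 = D_1/(1+r)^1 + D_2/(1+r)^2 + D_3/(1+r)^3 + TV/(1+r)^3
    = 27375.00000 + 27250.56818 + 27126.70196 + 446514.12596 = 528266.39610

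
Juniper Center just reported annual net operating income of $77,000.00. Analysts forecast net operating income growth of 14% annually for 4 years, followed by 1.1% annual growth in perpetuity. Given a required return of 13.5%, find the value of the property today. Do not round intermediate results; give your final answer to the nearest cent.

D_1 = 87780.00000
D_2 = 100069.20000
D_3 = 114078.88800
D_4 = 130049.93232
Terminal value at year 4: TV = D_4×(1+g_2)/(r−g_2) = 131480.48158/0.124 = 1060326.46432
P_0 = D_1/(1+r)^1 + D_2/(1+r)^2 + D_3/(1+r)^3 + D_4/(1+r)^4 + TV/(1+r)^4
    = 77339.20705 + 77679.90840 + 78022.11064 + 78365.82038 + 638934.22906 = 950341.27553

$950341.28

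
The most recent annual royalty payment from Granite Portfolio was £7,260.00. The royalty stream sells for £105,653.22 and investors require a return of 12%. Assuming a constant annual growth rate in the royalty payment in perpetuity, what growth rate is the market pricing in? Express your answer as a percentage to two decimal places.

4.80%

P = D₀(1+g)/(r−g) ⇒ P(r−g) = D₀(1+g) ⇒ g(P+D₀) = P·r − D₀
g = (P·r − D₀)/(P + D₀) = (£105,653.22×0.12 − £7,260.00) / (£105,653.22 + £7,260.00) = 0.047987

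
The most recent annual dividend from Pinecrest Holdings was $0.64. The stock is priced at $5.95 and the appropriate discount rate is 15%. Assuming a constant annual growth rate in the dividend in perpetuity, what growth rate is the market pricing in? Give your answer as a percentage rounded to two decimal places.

3.83%

P = D₀(1+g)/(r−g) ⇒ P(r−g) = D₀(1+g) ⇒ g(P+D₀) = P·r − D₀
g = (P·r − D₀)/(P + D₀) = ($5.95×0.15 − $0.64) / ($5.95 + $0.64) = 0.038316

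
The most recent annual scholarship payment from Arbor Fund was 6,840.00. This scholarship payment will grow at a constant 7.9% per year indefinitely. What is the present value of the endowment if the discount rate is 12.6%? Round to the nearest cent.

157028.94

D₁ = D₀ × (1 + g) = 6,840.00 × 1.079 = 7,380.3600
Growing perpetuity: P = D₁ / (r − g) = 7,380.3600 / (0.126 − 0.079) = 157,028.94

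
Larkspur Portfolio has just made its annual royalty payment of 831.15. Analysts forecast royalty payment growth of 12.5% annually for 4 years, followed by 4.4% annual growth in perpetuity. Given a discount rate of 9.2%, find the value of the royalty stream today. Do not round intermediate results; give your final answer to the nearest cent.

D_1 = 935.04375
D_2 = 1051.92422
D_3 = 1183.41475
D_4 = 1331.34159
Terminal value at year 4: TV = D_4×(1+g_2)/(r−g_2) = 1389.92062/0.048 = 28956.67957
P_0 = D_1/(1+r)^1 + D_2/(1+r)^2 + D_3/(1+r)^3 + D_4/(1+r)^4 + TV/(1+r)^4
    = 856.26717 + 882.14338 + 908.80155 + 936.26534 + 20363.77111 = 23947.24855

23947.25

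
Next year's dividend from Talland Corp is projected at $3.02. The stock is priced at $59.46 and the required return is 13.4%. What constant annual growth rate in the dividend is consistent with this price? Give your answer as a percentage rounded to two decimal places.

P = D₁/(r−g) ⇒ g = r − D₁/P = 0.134 − $3.02/$59.46 = 0.083210

8.32%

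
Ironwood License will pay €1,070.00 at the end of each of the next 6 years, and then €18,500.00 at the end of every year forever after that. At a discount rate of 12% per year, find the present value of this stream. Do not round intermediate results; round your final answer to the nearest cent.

€82504.84

PV of 6-year annuity: €1,070.00 × [1 − (1+0.12)^−6] / 0.12 = 4399.20584
Perpetuity value at year 6: €18,500.00 / 0.12 = 154166.66667
PV of perpetuity: 154166.66667 / (1+0.12)^6 = 78105.63118
Total PV = 4399.20584 + 78105.63118 = 82504.83702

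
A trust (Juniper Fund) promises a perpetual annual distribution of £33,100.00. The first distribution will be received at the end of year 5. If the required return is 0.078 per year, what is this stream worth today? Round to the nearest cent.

£314237.74

Value at end of year 4: C / r = £33,100.00 / 0.078 = £424,358.9744
Discount to today: PV = £424,358.9744 / (1 + 0.078)^4 = £424,358.9744 / 1.350439 = £314,237.74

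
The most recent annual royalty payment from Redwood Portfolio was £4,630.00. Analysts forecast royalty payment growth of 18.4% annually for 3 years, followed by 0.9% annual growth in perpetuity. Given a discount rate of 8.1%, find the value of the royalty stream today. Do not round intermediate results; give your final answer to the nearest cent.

D_1 = 5481.92000
D_2 = 6490.59328
D_3 = 7684.86244
Terminal value at year 3: TV = D_3×(1+g_2)/(r−g_2) = 7754.02621/0.072 = 107694.80841
P_0 = D_1/(1+r)^1 + D_2/(1+r)^2 + D_3/(1+r)^3 + TV/(1+r)^3
    = 5071.15634 + 5554.34700 + 6083.57710 + 85254.57350 = 101963.65393

£101963.65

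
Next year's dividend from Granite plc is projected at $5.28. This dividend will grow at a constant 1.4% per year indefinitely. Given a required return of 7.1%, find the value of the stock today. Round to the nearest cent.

$92.63

Growing perpetuity: P = D₁ / (r − g) = $5.2800 / (0.071 − 0.014) = $92.63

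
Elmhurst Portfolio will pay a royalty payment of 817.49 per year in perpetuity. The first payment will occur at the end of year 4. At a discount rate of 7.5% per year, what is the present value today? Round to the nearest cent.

Value at end of year 3: C / r = 817.49 / 0.075 = 10,899.8667
Discount to today: PV = 10,899.8667 / (1 + 0.075)^3 = 10,899.8667 / 1.242297 = 8,773.96

8773.96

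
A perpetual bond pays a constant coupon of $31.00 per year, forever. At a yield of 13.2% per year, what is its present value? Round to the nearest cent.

$234.85

Level perpetuity: PV = C / r = $31.00 / 0.132 = $234.85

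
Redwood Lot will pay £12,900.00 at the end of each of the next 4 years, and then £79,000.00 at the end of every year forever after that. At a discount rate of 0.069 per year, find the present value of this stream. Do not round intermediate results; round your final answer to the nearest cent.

PV of 4-year annuity: £12,900.00 × [1 − (1+0.069)^−4] / 0.069 = 43793.84868
Perpetuity value at year 4: £79,000.00 / 0.069 = 1144927.53623
PV of perpetuity: 1144927.53623 / (1+0.069)^4 = 876732.64899
Total PV = 43793.84868 + 876732.64899 = 920526.49767

£920526.50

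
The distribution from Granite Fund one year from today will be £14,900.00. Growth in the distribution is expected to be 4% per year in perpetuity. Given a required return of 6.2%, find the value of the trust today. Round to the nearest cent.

£677272.73

Growing perpetuity: P = D₁ / (r − g) = £14,900.0000 / (0.062 − 0.04) = £677,272.73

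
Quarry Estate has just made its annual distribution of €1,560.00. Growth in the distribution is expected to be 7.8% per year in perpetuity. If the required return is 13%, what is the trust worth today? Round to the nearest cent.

€32340.00

D₁ = D₀ × (1 + g) = €1,560.00 × 1.078 = €1,681.6800
Growing perpetuity: P = D₁ / (r − g) = €1,681.6800 / (0.13 − 0.078) = €32,340.00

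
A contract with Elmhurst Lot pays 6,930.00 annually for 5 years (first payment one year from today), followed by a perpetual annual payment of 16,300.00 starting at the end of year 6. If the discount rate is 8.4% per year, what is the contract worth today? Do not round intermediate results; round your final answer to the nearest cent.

157027.04

PV of 5-year annuity: 6,930.00 × [1 − (1+0.084)^−5] / 0.084 = 27380.21213
Perpetuity value at year 5: 16,300.00 / 0.084 = 194047.61905
PV of perpetuity: 194047.61905 / (1+0.084)^5 = 129646.83151
Total PV = 27380.21213 + 129646.83151 = 157027.04363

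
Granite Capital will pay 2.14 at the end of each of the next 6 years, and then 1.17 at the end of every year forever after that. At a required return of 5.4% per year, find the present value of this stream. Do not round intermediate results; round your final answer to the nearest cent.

PV of 6-year annuity: 2.14 × [1 − (1+0.054)^−6] / 0.054 = 10.72441
Perpetuity value at year 6: 1.17 / 0.054 = 21.66667
PV of perpetuity: 21.66667 / (1+0.054)^6 = 15.80332
Total PV = 10.72441 + 15.80332 = 26.52773

26.53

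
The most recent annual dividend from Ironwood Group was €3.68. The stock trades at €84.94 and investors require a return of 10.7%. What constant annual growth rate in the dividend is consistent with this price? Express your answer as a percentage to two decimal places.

6.10%

P = D₀(1+g)/(r−g) ⇒ P(r−g) = D₀(1+g) ⇒ g(P+D₀) = P·r − D₀
g = (P·r − D₀)/(P + D₀) = (€84.94×0.107 − €3.68) / (€84.94 + €3.68) = 0.061031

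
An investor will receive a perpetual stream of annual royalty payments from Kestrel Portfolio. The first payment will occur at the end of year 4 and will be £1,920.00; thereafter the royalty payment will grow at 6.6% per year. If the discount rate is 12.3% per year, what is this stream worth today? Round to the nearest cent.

£23784.12

Value at end of year 3: C₁ / (r − g) = £1,920.00 / (0.123 − 0.066) = £33,684.2105
Discount to today: PV = £33,684.2105 / (1 + 0.123)^3 = £33,684.2105 / 1.416248 = £23,784.12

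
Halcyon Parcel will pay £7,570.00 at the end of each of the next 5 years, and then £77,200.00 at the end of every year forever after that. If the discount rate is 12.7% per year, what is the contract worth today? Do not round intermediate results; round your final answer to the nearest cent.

PV of 5-year annuity: £7,570.00 × [1 − (1+0.127)^−5] / 0.127 = 26821.49622
Perpetuity value at year 5: £77,200.00 / 0.127 = 607874.01575
PV of perpetuity: 607874.01575 / (1+0.127)^5 = 334344.35815
Total PV = 26821.49622 + 334344.35815 = 361165.85437

£361165.85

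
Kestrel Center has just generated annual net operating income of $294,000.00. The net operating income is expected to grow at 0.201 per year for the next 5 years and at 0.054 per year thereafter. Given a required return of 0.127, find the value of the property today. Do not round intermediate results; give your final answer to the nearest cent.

$7620118.58

D_1 = 353094.00000
D_2 = 424065.89400
D_3 = 509303.13869
D_4 = 611673.06957
D_5 = 734619.35656
Terminal value at year 5: TV = D_5×(1+g_2)/(r−g_2) = 774288.80181/0.073 = 10606695.91520
P_0 = D_1/(1+r)^1 + D_2/(1+r)^2 + D_3/(1+r)^3 + D_4/(1+r)^4 + D_5/(1+r)^5 + TV/(1+r)^5
    = 313304.34783 + 333876.23934 + 355798.90280 + 379161.03128 + 404057.14159 + 5833920.92104 = 7620118.58388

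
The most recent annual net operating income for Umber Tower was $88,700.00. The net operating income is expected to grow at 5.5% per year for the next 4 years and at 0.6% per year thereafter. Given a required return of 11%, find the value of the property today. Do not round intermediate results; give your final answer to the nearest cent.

$1013148.19

D_1 = 93578.50000
D_2 = 98725.31750
D_3 = 104155.20996
D_4 = 109883.74651
Terminal value at year 4: TV = D_4×(1+g_2)/(r−g_2) = 110543.04899/0.104 = 1062913.93259
P_0 = D_1/(1+r)^1 + D_2/(1+r)^2 + D_3/(1+r)^3 + D_4/(1+r)^4 + TV/(1+r)^4
    = 84304.95495 + 80127.68241 + 76157.39184 + 72383.82738 + 700174.33025 = 1013148.18684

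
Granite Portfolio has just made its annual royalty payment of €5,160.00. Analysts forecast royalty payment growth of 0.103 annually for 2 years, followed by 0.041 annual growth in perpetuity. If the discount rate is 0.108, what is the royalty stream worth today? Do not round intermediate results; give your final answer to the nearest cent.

€89700.84

D_1 = 5691.48000
D_2 = 6277.70244
Terminal value at year 2: TV = D_2×(1+g_2)/(r−g_2) = 6535.08824/0.067 = 97538.63045
P_0 = D_1/(1+r)^1 + D_2/(1+r)^2 + TV/(1+r)^2
    = 5136.71480 + 5113.53468 + 79450.59108 = 89700.84056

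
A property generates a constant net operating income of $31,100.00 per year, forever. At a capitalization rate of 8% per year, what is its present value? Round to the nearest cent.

Level perpetuity: PV = C / r = $31,100.00 / 0.08 = $388,750.00

$388750.00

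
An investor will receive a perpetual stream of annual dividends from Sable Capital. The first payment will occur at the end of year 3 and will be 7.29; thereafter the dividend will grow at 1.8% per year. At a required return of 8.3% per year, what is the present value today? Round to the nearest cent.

Value at end of year 2: C₁ / (r − g) = 7.29 / (0.083 − 0.018) = 112.1538
Discount to today: PV = 112.1538 / (1 + 0.083)^2 = 112.1538 / 1.172889 = 95.62

95.62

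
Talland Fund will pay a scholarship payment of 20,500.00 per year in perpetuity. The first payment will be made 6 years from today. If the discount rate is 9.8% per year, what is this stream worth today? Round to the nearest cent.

Value at end of year 5: C / r = 20,500.00 / 0.098 = 209,183.6735
Discount to today: PV = 209,183.6735 / (1 + 0.098)^5 = 209,183.6735 / 1.595922 = 131,073.86

131073.86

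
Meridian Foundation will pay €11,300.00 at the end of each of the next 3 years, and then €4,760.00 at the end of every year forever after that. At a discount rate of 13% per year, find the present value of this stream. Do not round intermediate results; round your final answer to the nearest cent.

€52057.32

PV of 3-year annuity: €11,300.00 × [1 − (1+0.13)^−3] / 0.13 = 26681.02436
Perpetuity value at year 3: €4,760.00 / 0.13 = 36615.38462
PV of perpetuity: 36615.38462 / (1+0.13)^3 = 25376.29825
Total PV = 26681.02436 + 25376.29825 = 52057.32261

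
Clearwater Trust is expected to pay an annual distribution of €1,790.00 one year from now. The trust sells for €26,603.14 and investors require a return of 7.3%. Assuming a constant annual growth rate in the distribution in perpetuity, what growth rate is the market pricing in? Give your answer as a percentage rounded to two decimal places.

P = D₁/(r−g) ⇒ g = r − D₁/P = 0.073 − €1,790.00/€26,603.14 = 0.005715

0.57%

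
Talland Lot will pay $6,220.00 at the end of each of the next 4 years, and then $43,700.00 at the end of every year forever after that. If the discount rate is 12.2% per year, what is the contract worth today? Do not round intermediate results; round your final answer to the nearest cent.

$244834.73

PV of 4-year annuity: $6,220.00 × [1 − (1+0.122)^−4] / 0.122 = 18813.00911
Perpetuity value at year 4: $43,700.00 / 0.122 = 358196.72131
PV of perpetuity: 358196.72131 / (1+0.122)^4 = 226021.72160
Total PV = 18813.00911 + 226021.72160 = 244834.73072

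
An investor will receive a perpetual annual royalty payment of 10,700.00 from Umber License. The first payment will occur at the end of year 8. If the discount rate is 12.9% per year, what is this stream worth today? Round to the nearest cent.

Value at end of year 7: C / r = 10,700.00 / 0.129 = 82,945.7364
Discount to today: PV = 82,945.7364 / (1 + 0.129)^7 = 82,945.7364 / 2.338070 = 35,476.15

35476.15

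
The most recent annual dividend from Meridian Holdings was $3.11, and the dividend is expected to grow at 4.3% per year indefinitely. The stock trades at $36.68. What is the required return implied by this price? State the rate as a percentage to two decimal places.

D₁ = $3.11 × 1.043 = $3.2437
P = D₁/(r − g) ⇒ r = D₁/P + g = $3.2437/$36.68 + 0.043 = 0.088433 + 0.043 = 0.131433

13.14%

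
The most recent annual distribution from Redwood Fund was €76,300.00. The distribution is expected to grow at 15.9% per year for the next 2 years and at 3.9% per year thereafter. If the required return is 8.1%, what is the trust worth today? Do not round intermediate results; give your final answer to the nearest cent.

D_1 = 88431.70000
D_2 = 102492.34030
Terminal value at year 2: TV = D_2×(1+g_2)/(r−g_2) = 106489.54157/0.042 = 2535465.27552
P_0 = D_1/(1+r)^1 + D_2/(1+r)^2 + TV/(1+r)^2
    = 81805.45791 + 87708.16440 + 2169732.92410 = 2339246.54641

€2339246.55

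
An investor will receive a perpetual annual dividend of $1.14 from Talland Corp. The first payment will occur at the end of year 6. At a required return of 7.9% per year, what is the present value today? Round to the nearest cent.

Value at end of year 5: C / r = $1.14 / 0.079 = $14.4304
Discount to today: PV = $14.4304 / (1 + 0.079)^5 = $14.4304 / 1.462538 = $9.87

$9.87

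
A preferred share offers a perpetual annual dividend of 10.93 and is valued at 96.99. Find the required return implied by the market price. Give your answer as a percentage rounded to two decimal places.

P = C/r ⇒ r = C/P = 10.93/96.99 = 0.112692

11.27%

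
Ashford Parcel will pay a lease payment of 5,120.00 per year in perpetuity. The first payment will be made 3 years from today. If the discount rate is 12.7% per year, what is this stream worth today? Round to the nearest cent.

31740.84

Value at end of year 2: C / r = 5,120.00 / 0.127 = 40,314.9606
Discount to today: PV = 40,314.9606 / (1 + 0.127)^2 = 40,314.9606 / 1.270129 = 31,740.84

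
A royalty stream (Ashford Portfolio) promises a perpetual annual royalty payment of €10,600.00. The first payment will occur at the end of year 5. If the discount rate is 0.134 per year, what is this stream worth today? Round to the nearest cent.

€47835.34

Value at end of year 4: C / r = €10,600.00 / 0.134 = €79,104.4776
Discount to today: PV = €79,104.4776 / (1 + 0.134)^4 = €79,104.4776 / 1.653683 = €47,835.34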